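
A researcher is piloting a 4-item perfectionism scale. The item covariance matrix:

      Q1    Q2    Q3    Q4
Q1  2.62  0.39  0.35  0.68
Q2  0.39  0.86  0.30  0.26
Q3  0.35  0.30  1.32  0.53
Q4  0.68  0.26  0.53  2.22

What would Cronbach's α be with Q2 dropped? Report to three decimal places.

Remaining items: Q1, Q3, Q4 (k = 3).
Σσᵢ² = 2.62 + 1.32 + 2.22 = 6.16
σ²_T = 6.16 + 2 × 1.56 = 9.28
α (item deleted) = (3/2)·(1 − 6.16/9.28) = 0.504

α = 0.504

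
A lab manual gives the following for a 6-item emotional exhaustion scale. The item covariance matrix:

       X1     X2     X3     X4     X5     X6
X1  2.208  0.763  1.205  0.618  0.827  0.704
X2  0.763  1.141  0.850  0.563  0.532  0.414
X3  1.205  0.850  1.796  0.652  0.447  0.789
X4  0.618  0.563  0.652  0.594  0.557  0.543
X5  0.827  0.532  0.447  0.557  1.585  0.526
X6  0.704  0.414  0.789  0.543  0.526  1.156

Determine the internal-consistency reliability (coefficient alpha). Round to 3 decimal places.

α = 0.842

sum of item variances = 2.208 + 1.141 + 1.796 + 0.594 + 1.585 + 1.156 = 8.480
Sum of the distinct covariances = 9.990
Var(T) = 8.480 + 2 × 9.990 = 28.460
α = (k/(k−1))·(1 − sum of item variances/Var(T)) = (6/5)·(1 − 8.480/28.460) = 0.842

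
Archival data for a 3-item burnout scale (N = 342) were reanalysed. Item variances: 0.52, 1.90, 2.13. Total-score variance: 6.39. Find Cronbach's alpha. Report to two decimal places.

Σσ²ᵢ = 0.52 + 1.90 + 2.13 = 4.55
α = (k/(k−1))·(1 − Σσ²ᵢ/σ²_total) = (3/2)·(1 − 4.55/6.39) = 0.43

Cronbach's alpha = 0.43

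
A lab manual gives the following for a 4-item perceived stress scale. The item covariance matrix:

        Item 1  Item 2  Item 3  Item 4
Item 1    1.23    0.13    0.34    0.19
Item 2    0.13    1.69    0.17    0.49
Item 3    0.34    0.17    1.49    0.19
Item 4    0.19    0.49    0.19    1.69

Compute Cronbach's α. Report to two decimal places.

Σσᵢ² = 1.23 + 1.69 + 1.49 + 1.69 = 6.10
Sum of off-diagonal covariances = 1.51
σ²_T = 6.10 + 2 × 1.51 = 9.12
α = (k/(k−1))·(1 − Σσᵢ²/σ²_T) = (4/3)·(1 − 6.10/9.12) = 0.44

Cronbach's α = 0.44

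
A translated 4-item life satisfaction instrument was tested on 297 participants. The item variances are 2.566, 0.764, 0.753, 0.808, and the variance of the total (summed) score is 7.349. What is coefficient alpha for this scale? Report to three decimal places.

Σσ²ᵢ = 2.566 + 0.764 + 0.753 + 0.808 = 4.891
α = (k/(k−1))·(1 − Σσ²ᵢ/Var(T)) = (4/3)·(1 − 4.891/7.349) = 0.446

coefficient alpha = 0.446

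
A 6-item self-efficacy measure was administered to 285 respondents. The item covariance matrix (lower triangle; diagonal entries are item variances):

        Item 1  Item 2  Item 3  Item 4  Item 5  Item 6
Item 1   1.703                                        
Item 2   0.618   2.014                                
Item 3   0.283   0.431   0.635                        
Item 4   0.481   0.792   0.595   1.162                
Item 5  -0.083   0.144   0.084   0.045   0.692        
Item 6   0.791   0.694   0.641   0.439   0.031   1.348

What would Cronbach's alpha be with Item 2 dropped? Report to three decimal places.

Cronbach's alpha = 0.680

Remaining items: Item 1, Item 3, Item 4, Item 5, Item 6 (k = 5).
Σσ²ᵢ = 1.703 + 0.635 + 1.162 + 0.692 + 1.348 = 5.540
σ²_T = 5.540 + 2 × 3.307 = 12.154
α (item deleted) = (5/4)·(1 − 5.540/12.154) = 0.680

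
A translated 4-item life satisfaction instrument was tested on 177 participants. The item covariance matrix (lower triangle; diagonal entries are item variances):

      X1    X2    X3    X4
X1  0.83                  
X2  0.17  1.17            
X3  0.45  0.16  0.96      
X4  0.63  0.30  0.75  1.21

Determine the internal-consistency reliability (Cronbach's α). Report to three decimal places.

ΣVar(i) = 0.83 + 1.17 + 0.96 + 1.21 = 4.17
Sum of off-diagonal covariances = 2.46
σ²_total = 4.17 + 2 × 2.46 = 9.09
α = (k/(k−1))·(1 − ΣVar(i)/σ²_total) = (4/3)·(1 − 4.17/9.09) = 0.722

α = 0.722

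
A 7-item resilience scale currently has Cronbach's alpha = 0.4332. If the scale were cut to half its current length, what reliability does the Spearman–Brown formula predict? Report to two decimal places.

predicted reliability = 0.28

Length factor m = 1/2
α' = m·α / (1 − (1−m)·α)
   = 1/2 × 0.4332 / (1 − (1 − 1/2) × 0.4332)
   = 0.2166 / 0.7834 = 0.28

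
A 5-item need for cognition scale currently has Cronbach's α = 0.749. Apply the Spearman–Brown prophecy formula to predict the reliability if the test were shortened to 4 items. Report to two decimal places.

Length factor m = 4/5 = 0.8000
α' = m·α / (1 − (1−m)·α)
   = 4/5 × 0.749 / (1 − (1 − 4/5) × 0.749)
   = 0.5992 / 0.8502 = 0.70

predicted reliability = 0.70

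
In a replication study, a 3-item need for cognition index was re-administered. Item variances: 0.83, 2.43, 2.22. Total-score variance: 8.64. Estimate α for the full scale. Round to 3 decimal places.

α = 0.549

sum of item variances = 0.83 + 2.43 + 2.22 = 5.48
α = (k/(k−1))·(1 − sum of item variances/Var(T)) = (3/2)·(1 − 5.48/8.64) = 0.549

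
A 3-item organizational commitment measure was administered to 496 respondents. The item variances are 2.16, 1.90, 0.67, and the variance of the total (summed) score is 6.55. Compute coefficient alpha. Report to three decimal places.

ΣVar(i) = 2.16 + 1.90 + 0.67 = 4.73
α = (k/(k−1))·(1 − ΣVar(i)/σ²_total) = (3/2)·(1 − 4.73/6.55) = 0.417

α = 0.417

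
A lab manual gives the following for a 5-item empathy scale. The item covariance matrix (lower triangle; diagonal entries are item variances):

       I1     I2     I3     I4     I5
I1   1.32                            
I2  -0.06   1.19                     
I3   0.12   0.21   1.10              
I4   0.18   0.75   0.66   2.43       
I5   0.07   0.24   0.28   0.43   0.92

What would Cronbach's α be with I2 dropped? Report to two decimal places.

Remaining items: I1, I3, I4, I5 (k = 4).
Σσᵢ² = 1.32 + 1.10 + 2.43 + 0.92 = 5.77
Var(T) = 5.77 + 2 × 1.74 = 9.25
α (item deleted) = (4/3)·(1 − 5.77/9.25) = 0.50

α = 0.50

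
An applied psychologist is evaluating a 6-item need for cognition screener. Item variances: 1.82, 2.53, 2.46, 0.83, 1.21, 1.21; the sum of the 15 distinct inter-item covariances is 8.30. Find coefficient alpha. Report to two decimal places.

α = 0.75

sum of item variances = 1.82 + 2.53 + 2.46 + 0.83 + 1.21 + 1.21 = 10.06
Sum of distinct covariances = 8.30
σ²_total = sum of item variances + 2·Σcov = 10.06 + 2 × 8.30 = 26.66
α = (6/5)·(1 − 10.06/26.66) = 0.75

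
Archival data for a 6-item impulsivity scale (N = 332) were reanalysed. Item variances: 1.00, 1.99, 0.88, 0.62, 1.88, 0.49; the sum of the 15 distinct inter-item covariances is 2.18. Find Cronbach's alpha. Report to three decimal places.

α = 0.466

ΣVar(i) = 1.00 + 1.99 + 0.88 + 0.62 + 1.88 + 0.49 = 6.86
Sum of distinct covariances = 2.18
σ²_T = ΣVar(i) + 2·Σcov = 6.86 + 2 × 2.18 = 11.22
α = (6/5)·(1 − 6.86/11.22) = 0.466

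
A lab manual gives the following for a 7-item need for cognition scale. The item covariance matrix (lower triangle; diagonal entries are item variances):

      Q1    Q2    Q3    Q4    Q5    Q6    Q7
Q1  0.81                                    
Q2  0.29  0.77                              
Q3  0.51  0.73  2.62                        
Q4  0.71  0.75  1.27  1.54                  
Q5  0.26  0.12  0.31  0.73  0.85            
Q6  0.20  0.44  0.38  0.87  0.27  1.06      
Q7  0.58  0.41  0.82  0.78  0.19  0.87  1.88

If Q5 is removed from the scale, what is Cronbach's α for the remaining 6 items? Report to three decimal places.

Remaining items: Q1, Q2, Q3, Q4, Q6, Q7 (k = 6).
Σσ²ᵢ = 0.81 + 0.77 + 2.62 + 1.54 + 1.06 + 1.88 = 8.68
Var(T) = 8.68 + 2 × 9.61 = 27.90
α (item deleted) = (6/5)·(1 − 8.68/27.90) = 0.827

α = 0.827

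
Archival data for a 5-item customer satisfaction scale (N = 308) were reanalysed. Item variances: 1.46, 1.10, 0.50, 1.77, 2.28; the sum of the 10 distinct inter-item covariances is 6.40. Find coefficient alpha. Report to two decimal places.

Σσᵢ² = 1.46 + 1.10 + 0.50 + 1.77 + 2.28 = 7.11
Sum of distinct covariances = 6.40
σ²_T = Σσᵢ² + 2·Σcov = 7.11 + 2 × 6.40 = 19.91
α = (5/4)·(1 − 7.11/19.91) = 0.80

coefficient alpha = 0.80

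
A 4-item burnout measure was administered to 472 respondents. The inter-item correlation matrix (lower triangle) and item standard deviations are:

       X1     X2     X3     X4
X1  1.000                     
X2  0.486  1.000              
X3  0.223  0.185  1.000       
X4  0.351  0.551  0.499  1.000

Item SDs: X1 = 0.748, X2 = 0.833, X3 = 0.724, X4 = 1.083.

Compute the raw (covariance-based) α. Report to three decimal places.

Σσ²ᵢ = 0.748² + 0.833² + 0.724² + 1.083² = 2.9505
Covariances σ_ij = r_ij · s_i · s_j:
  σ(X1,X2) = 0.486 × 0.748 × 0.833 = 0.3028
  σ(X1,X3) = 0.223 × 0.748 × 0.724 = 0.1208
  σ(X1,X4) = 0.351 × 0.748 × 1.083 = 0.2843
  σ(X2,X3) = 0.185 × 0.833 × 0.724 = 0.1116
  σ(X2,X4) = 0.551 × 0.833 × 1.083 = 0.4971
  σ(X3,X4) = 0.499 × 0.724 × 1.083 = 0.3913
σ²_T = Σσ²ᵢ + 2·Σσ_ij = 2.9505 + 2 × 1.7079 = 6.3663
α = (4/3)·(1 − 2.9505/6.3663) = 0.715

α = 0.715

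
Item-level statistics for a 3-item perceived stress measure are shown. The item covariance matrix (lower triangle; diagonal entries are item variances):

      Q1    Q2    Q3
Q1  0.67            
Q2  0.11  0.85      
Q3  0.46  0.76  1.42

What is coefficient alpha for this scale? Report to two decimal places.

α = 0.71

Σσ²ᵢ = 0.67 + 0.85 + 1.42 = 2.94
Sum of off-diagonal covariances = 1.33
total variance = 2.94 + 2 × 1.33 = 5.60
α = (k/(k−1))·(1 − Σσ²ᵢ/total variance) = (3/2)·(1 − 2.94/5.60) = 0.71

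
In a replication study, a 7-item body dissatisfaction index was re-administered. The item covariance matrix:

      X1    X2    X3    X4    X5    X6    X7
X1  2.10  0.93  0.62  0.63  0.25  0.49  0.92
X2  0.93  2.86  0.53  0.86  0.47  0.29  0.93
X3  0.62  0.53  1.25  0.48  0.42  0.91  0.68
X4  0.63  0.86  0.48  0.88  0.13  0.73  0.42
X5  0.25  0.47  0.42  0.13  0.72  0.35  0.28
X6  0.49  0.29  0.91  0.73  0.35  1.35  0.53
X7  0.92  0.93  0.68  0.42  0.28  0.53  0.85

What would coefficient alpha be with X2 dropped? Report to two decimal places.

α = 0.82

Remaining items: X1, X3, X4, X5, X6, X7 (k = 6).
sum of item variances = 2.10 + 1.25 + 0.88 + 0.72 + 1.35 + 0.85 = 7.15
total variance = 7.15 + 2 × 7.84 = 22.83
α (item deleted) = (6/5)·(1 − 7.15/22.83) = 0.82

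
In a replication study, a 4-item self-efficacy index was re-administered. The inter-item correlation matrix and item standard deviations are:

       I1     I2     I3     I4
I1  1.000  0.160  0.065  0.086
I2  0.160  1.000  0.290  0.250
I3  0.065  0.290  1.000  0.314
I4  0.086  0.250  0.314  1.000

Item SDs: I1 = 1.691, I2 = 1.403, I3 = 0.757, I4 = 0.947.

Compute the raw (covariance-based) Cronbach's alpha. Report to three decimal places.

α = 0.424

Σσ²ᵢ = 1.691² + 1.403² + 0.757² + 0.947² = 6.2977
Covariances σ_ij = r_ij · s_i · s_j:
  σ(I1,I2) = 0.160 × 1.691 × 1.403 = 0.3796
  σ(I1,I3) = 0.065 × 1.691 × 0.757 = 0.0832
  σ(I1,I4) = 0.086 × 1.691 × 0.947 = 0.1377
  σ(I2,I3) = 0.290 × 1.403 × 0.757 = 0.3080
  σ(I2,I4) = 0.250 × 1.403 × 0.947 = 0.3322
  σ(I3,I4) = 0.314 × 0.757 × 0.947 = 0.2251
σ²_T = Σσ²ᵢ + 2·Σσ_ij = 6.2977 + 2 × 1.4658 = 9.2293
α = (4/3)·(1 − 6.2977/9.2293) = 0.424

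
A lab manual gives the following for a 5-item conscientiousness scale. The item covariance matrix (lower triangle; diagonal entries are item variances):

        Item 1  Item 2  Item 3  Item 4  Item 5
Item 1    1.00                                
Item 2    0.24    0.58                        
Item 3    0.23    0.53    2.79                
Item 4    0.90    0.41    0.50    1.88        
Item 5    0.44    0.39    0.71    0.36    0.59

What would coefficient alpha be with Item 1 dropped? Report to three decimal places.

coefficient alpha = 0.664

Remaining items: Item 2, Item 3, Item 4, Item 5 (k = 4).
ΣVar(i) = 0.58 + 2.79 + 1.88 + 0.59 = 5.84
Var(T) = 5.84 + 2 × 2.90 = 11.64
α (item deleted) = (4/3)·(1 − 5.84/11.64) = 0.664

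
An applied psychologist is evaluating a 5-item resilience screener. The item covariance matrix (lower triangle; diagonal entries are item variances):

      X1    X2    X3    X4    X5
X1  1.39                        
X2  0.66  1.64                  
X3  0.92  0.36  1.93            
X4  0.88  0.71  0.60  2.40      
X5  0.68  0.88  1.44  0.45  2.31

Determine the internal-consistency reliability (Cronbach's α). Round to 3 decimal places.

Σσ²ᵢ = 1.39 + 1.64 + 1.93 + 2.40 + 2.31 = 9.67
Sum of the distinct covariances = 7.58
σ²_total = 9.67 + 2 × 7.58 = 24.83
α = (k/(k−1))·(1 − Σσ²ᵢ/σ²_total) = (5/4)·(1 − 9.67/24.83) = 0.763

α = 0.763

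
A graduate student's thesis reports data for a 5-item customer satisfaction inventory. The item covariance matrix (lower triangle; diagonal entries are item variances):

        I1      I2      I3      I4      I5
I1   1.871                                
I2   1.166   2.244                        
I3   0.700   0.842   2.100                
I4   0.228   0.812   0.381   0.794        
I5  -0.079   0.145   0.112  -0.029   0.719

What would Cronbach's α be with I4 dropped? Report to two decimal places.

Remaining items: I1, I2, I3, I5 (k = 4).
Σσᵢ² = 1.871 + 2.244 + 2.100 + 0.719 = 6.934
σ²_T = 6.934 + 2 × 2.886 = 12.706
α (item deleted) = (4/3)·(1 − 6.934/12.706) = 0.61

α = 0.61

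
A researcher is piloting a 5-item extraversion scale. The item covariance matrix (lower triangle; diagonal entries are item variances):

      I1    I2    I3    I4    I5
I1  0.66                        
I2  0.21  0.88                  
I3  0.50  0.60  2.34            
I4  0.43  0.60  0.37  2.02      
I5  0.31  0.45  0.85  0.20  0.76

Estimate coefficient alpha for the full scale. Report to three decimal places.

coefficient alpha = 0.720

sum of item variances = 0.66 + 0.88 + 2.34 + 2.02 + 0.76 = 6.66
Sum of off-diagonal covariances = 4.52
σ²_T = 6.66 + 2 × 4.52 = 15.70
α = (k/(k−1))·(1 − sum of item variances/σ²_T) = (5/4)·(1 − 6.66/15.70) = 0.720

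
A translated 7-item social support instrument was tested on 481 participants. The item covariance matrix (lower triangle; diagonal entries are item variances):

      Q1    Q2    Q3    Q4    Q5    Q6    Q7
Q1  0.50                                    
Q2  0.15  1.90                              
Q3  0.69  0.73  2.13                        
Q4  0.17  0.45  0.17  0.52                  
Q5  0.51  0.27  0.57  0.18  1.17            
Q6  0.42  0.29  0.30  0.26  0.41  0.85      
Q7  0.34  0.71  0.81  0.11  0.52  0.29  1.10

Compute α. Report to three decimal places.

α = 0.783

sum of item variances = 0.50 + 1.90 + 2.13 + 0.52 + 1.17 + 0.85 + 1.10 = 8.17
Sum of the distinct covariances = 8.35
σ²_T = 8.17 + 2 × 8.35 = 24.87
α = (k/(k−1))·(1 − sum of item variances/σ²_T) = (7/6)·(1 − 8.17/24.87) = 0.783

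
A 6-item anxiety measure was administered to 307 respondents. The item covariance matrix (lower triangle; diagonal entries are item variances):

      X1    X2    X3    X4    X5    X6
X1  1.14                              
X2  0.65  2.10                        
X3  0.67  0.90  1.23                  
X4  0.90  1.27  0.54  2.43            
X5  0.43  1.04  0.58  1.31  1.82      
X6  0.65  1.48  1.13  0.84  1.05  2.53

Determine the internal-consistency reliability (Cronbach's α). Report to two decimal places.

α = 0.85

Σσ²ᵢ = 1.14 + 2.10 + 1.23 + 2.43 + 1.82 + 2.53 = 11.25
Σ_{i<j} σ_ij = 13.44
σ²_T = 11.25 + 2 × 13.44 = 38.13
α = (k/(k−1))·(1 − Σσ²ᵢ/σ²_T) = (6/5)·(1 − 11.25/38.13) = 0.85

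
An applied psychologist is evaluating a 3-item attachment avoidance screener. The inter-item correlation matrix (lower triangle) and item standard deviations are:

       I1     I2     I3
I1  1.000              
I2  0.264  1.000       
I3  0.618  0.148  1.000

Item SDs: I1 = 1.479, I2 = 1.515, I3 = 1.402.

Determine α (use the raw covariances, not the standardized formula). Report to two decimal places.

Σσ²ᵢ = 1.479² + 1.515² + 1.402² = 6.4483
Covariances σ_ij = r_ij · s_i · s_j:
  σ(I1,I2) = 0.264 × 1.479 × 1.515 = 0.5915
  σ(I1,I3) = 0.618 × 1.479 × 1.402 = 1.2815
  σ(I2,I3) = 0.148 × 1.515 × 1.402 = 0.3144
σ²_T = Σσ²ᵢ + 2·Σσ_ij = 6.4483 + 2 × 2.1874 = 10.8231
α = (3/2)·(1 − 6.4483/10.8231) = 0.61

α = 0.61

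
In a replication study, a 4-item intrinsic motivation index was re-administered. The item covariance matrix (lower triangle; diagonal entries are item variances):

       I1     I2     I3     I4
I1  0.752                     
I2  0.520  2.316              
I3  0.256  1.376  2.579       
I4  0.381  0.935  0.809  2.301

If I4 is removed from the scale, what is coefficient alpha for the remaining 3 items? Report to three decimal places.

Remaining items: I1, I2, I3 (k = 3).
ΣVar(i) = 0.752 + 2.316 + 2.579 = 5.647
σ²_T = 5.647 + 2 × 2.152 = 9.951
α (item deleted) = (3/2)·(1 − 5.647/9.951) = 0.649

coefficient alpha = 0.649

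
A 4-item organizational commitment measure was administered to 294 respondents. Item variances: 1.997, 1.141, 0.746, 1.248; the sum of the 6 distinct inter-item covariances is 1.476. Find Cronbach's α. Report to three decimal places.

Cronbach's α = 0.487

Σσᵢ² = 1.997 + 1.141 + 0.746 + 1.248 = 5.132
Sum of distinct covariances = 1.476
total variance = Σσᵢ² + 2·Σcov = 5.132 + 2 × 1.476 = 8.084
α = (4/3)·(1 − 5.132/8.084) = 0.487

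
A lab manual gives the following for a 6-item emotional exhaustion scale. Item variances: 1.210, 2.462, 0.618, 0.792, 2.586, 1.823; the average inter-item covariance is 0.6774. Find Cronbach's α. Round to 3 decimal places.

Σσᵢ² = 1.210 + 2.462 + 0.618 + 0.792 + 2.586 + 1.823 = 9.491
Sum of the 15 distinct covariances = 15 × 0.6774 = 10.1610
σ²_total = Σσᵢ² + 2·Σcov = 9.491 + 2 × 10.1610 = 29.8130
α = (6/5)·(1 − 9.491/29.8130) = 0.818

Cronbach's α = 0.818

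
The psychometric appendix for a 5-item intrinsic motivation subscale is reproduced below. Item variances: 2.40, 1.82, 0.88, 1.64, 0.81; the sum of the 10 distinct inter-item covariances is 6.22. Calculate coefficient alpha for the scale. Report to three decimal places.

coefficient alpha = 0.778

Σσ²ᵢ = 2.40 + 1.82 + 0.88 + 1.64 + 0.81 = 7.55
Sum of distinct covariances = 6.22
total variance = Σσ²ᵢ + 2·Σcov = 7.55 + 2 × 6.22 = 19.99
α = (5/4)·(1 − 7.55/19.99) = 0.778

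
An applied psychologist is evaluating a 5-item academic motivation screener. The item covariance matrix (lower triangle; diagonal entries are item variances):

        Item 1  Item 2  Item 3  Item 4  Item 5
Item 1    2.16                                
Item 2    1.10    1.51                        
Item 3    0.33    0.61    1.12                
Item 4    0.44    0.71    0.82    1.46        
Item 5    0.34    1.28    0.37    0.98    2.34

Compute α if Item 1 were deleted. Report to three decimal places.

α = 0.796

Remaining items: Item 2, Item 3, Item 4, Item 5 (k = 4).
Σσ²ᵢ = 1.51 + 1.12 + 1.46 + 2.34 = 6.43
Var(T) = 6.43 + 2 × 4.77 = 15.97
α (item deleted) = (4/3)·(1 − 6.43/15.97) = 0.796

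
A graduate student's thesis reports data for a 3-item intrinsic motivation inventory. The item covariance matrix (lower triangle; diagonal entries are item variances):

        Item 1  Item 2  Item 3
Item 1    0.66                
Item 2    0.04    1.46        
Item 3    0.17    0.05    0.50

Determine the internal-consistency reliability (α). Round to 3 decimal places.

ΣVar(i) = 0.66 + 1.46 + 0.50 = 2.62
Sum of the distinct covariances = 0.26
σ²_T = 2.62 + 2 × 0.26 = 3.14
α = (k/(k−1))·(1 − ΣVar(i)/σ²_T) = (3/2)·(1 − 2.62/3.14) = 0.248

α = 0.248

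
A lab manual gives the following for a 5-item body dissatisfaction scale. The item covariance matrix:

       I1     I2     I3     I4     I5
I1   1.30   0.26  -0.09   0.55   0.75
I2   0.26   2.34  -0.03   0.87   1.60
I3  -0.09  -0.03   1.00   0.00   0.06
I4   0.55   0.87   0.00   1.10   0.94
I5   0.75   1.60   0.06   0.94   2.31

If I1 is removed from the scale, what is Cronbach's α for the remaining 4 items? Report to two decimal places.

Remaining items: I2, I3, I4, I5 (k = 4).
sum of item variances = 2.34 + 1.00 + 1.10 + 2.31 = 6.75
σ²_total = 6.75 + 2 × 3.44 = 13.63
α (item deleted) = (4/3)·(1 − 6.75/13.63) = 0.67

Cronbach's α = 0.67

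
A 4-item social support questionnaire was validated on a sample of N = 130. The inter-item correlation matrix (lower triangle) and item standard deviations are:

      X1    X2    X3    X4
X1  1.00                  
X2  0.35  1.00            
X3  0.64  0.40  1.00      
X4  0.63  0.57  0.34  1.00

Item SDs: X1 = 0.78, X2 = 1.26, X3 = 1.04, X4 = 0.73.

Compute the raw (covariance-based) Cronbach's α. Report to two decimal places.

Cronbach's α = 0.76

Σσ²ᵢ = 0.78² + 1.26² + 1.04² + 0.73² = 3.8105
Covariances σ_ij = r_ij · s_i · s_j:
  σ(X1,X2) = 0.35 × 0.78 × 1.26 = 0.3440
  σ(X1,X3) = 0.64 × 0.78 × 1.04 = 0.5192
  σ(X1,X4) = 0.63 × 0.78 × 0.73 = 0.3587
  σ(X2,X3) = 0.40 × 1.26 × 1.04 = 0.5242
  σ(X2,X4) = 0.57 × 1.26 × 0.73 = 0.5243
  σ(X3,X4) = 0.34 × 1.04 × 0.73 = 0.2581
σ²_T = Σσ²ᵢ + 2·Σσ_ij = 3.8105 + 2 × 2.5285 = 8.8675
α = (4/3)·(1 − 3.8105/8.8675) = 0.76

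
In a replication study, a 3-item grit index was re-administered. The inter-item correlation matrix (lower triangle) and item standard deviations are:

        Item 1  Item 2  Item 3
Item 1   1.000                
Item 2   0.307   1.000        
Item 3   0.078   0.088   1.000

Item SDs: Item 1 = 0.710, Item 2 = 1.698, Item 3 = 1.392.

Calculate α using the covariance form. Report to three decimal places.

Σσ²ᵢ = 0.710² + 1.698² + 1.392² = 5.3250
Covariances σ_ij = r_ij · s_i · s_j:
  σ(Item 1,Item 2) = 0.307 × 0.710 × 1.698 = 0.3701
  σ(Item 1,Item 3) = 0.078 × 0.710 × 1.392 = 0.0771
  σ(Item 2,Item 3) = 0.088 × 1.698 × 1.392 = 0.2080
σ²_T = Σσ²ᵢ + 2·Σσ_ij = 5.3250 + 2 × 0.6552 = 6.6354
α = (3/2)·(1 − 5.3250/6.6354) = 0.296

α = 0.296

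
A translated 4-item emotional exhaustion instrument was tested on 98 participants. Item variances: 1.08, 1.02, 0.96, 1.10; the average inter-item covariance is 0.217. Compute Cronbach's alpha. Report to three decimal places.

Cronbach's alpha = 0.513

Σσᵢ² = 1.08 + 1.02 + 0.96 + 1.10 = 4.16
Sum of the 6 distinct covariances = 6 × 0.217 = 1.302
σ²_total = Σσᵢ² + 2·Σcov = 4.16 + 2 × 1.302 = 6.764
α = (4/3)·(1 − 4.16/6.764) = 0.513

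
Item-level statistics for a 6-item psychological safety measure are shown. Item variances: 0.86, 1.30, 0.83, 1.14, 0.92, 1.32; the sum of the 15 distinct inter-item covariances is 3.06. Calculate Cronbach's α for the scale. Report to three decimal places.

Σσᵢ² = 0.86 + 1.30 + 0.83 + 1.14 + 0.92 + 1.32 = 6.37
Sum of distinct covariances = 3.06
σ²_total = Σσᵢ² + 2·Σcov = 6.37 + 2 × 3.06 = 12.49
α = (6/5)·(1 − 6.37/12.49) = 0.588

Cronbach's α = 0.588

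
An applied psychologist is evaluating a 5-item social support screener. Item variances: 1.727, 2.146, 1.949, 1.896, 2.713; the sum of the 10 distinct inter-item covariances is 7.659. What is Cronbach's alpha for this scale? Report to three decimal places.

Cronbach's alpha = 0.744

Σσᵢ² = 1.727 + 2.146 + 1.949 + 1.896 + 2.713 = 10.431
Sum of distinct covariances = 7.659
total variance = Σσᵢ² + 2·Σcov = 10.431 + 2 × 7.659 = 25.749
α = (5/4)·(1 − 10.431/25.749) = 0.744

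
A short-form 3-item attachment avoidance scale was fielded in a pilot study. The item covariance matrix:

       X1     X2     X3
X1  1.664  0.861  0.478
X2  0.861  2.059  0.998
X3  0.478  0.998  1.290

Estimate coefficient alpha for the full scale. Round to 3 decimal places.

Σσᵢ² = 1.664 + 2.059 + 1.290 = 5.013
Sum of off-diagonal covariances = 2.337
Var(T) = 5.013 + 2 × 2.337 = 9.687
α = (k/(k−1))·(1 − Σσᵢ²/Var(T)) = (3/2)·(1 − 5.013/9.687) = 0.724

α = 0.724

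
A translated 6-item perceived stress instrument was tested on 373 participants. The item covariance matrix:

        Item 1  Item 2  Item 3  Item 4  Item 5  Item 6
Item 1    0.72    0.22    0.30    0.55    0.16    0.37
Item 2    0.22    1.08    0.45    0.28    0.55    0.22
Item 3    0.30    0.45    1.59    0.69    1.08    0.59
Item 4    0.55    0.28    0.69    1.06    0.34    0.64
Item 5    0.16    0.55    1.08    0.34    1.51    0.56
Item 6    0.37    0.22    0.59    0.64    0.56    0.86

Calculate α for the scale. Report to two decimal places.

sum of item variances = 0.72 + 1.08 + 1.59 + 1.06 + 1.51 + 0.86 = 6.82
Sum of the distinct covariances = 7.00
σ²_T = 6.82 + 2 × 7.00 = 20.82
α = (k/(k−1))·(1 − sum of item variances/σ²_T) = (6/5)·(1 − 6.82/20.82) = 0.81

α = 0.81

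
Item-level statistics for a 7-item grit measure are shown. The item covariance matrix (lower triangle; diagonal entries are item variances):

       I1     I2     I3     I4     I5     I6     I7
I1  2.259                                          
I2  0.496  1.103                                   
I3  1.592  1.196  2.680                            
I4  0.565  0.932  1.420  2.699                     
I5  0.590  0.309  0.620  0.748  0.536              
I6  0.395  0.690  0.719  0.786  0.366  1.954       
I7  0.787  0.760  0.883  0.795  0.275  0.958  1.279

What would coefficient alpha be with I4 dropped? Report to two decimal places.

Remaining items: I1, I2, I3, I5, I6, I7 (k = 6).
sum of item variances = 2.259 + 1.103 + 2.680 + 0.536 + 1.954 + 1.279 = 9.811
Var(T) = 9.811 + 2 × 10.636 = 31.083
α (item deleted) = (6/5)·(1 − 9.811/31.083) = 0.82

α = 0.82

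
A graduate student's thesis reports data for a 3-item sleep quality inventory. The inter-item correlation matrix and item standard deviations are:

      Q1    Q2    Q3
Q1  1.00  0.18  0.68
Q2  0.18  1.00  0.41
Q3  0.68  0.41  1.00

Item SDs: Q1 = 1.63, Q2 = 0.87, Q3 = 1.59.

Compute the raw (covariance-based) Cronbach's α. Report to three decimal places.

Σσ²ᵢ = 1.63² + 0.87² + 1.59² = 5.9419
Covariances σ_ij = r_ij · s_i · s_j:
  σ(Q1,Q2) = 0.18 × 1.63 × 0.87 = 0.2553
  σ(Q1,Q3) = 0.68 × 1.63 × 1.59 = 1.7624
  σ(Q2,Q3) = 0.41 × 0.87 × 1.59 = 0.5672
σ²_T = Σσ²ᵢ + 2·Σσ_ij = 5.9419 + 2 × 2.5849 = 11.1117
α = (3/2)·(1 − 5.9419/11.1117) = 0.698

α = 0.698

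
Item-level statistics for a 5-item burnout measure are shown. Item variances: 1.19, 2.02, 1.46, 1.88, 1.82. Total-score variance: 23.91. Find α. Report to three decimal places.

α = 0.812

Σσᵢ² = 1.19 + 2.02 + 1.46 + 1.88 + 1.82 = 8.37
α = (k/(k−1))·(1 − Σσᵢ²/total variance) = (5/4)·(1 − 8.37/23.91) = 0.812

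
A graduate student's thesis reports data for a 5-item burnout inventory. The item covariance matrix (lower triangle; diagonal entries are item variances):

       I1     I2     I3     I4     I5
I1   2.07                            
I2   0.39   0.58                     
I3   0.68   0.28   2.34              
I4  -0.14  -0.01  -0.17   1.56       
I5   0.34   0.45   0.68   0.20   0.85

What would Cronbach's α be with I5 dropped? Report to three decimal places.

Cronbach's α = 0.319

Remaining items: I1, I2, I3, I4 (k = 4).
ΣVar(i) = 2.07 + 0.58 + 2.34 + 1.56 = 6.55
Var(T) = 6.55 + 2 × 1.03 = 8.61
α (item deleted) = (4/3)·(1 − 6.55/8.61) = 0.319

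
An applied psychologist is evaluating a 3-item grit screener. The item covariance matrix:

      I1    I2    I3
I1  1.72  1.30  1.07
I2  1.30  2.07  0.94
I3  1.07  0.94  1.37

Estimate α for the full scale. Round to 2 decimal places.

α = 0.84

ΣVar(i) = 1.72 + 2.07 + 1.37 = 5.16
Sum of off-diagonal covariances = 3.31
Var(T) = 5.16 + 2 × 3.31 = 11.78
α = (k/(k−1))·(1 − ΣVar(i)/Var(T)) = (3/2)·(1 − 5.16/11.78) = 0.84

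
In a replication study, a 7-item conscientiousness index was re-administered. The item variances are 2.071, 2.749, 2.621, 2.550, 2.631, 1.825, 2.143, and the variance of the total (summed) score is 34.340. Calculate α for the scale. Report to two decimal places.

α = 0.60

sum of item variances = 2.071 + 2.749 + 2.621 + 2.550 + 2.631 + 1.825 + 2.143 = 16.590
α = (k/(k−1))·(1 − sum of item variances/σ²_T) = (7/6)·(1 − 16.590/34.340) = 0.60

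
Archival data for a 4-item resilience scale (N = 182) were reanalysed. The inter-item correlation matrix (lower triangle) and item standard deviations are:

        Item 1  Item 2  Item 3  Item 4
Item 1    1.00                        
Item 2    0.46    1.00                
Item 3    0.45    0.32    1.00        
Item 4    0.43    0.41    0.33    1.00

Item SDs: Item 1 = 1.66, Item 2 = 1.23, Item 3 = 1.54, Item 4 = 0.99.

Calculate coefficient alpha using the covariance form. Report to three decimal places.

Σσ²ᵢ = 1.66² + 1.23² + 1.54² + 0.99² = 7.6202
Covariances σ_ij = r_ij · s_i · s_j:
  σ(Item 1,Item 2) = 0.46 × 1.66 × 1.23 = 0.9392
  σ(Item 1,Item 3) = 0.45 × 1.66 × 1.54 = 1.1504
  σ(Item 1,Item 4) = 0.43 × 1.66 × 0.99 = 0.7067
  σ(Item 2,Item 3) = 0.32 × 1.23 × 1.54 = 0.6061
  σ(Item 2,Item 4) = 0.41 × 1.23 × 0.99 = 0.4993
  σ(Item 3,Item 4) = 0.33 × 1.54 × 0.99 = 0.5031
σ²_T = Σσ²ᵢ + 2·Σσ_ij = 7.6202 + 2 × 4.4048 = 16.4298
α = (4/3)·(1 − 7.6202/16.4298) = 0.715

coefficient alpha = 0.715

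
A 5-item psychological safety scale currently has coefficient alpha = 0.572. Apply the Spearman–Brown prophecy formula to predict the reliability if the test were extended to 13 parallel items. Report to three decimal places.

Length factor m = 13/5 = 2.6000
α' = m·α / (1 + (m−1)·α)
   = 13/5 × 0.572 / (1 + (13/5 − 1) × 0.572)
   = 1.4872 / 1.9152 = 0.777

predicted reliability = 0.777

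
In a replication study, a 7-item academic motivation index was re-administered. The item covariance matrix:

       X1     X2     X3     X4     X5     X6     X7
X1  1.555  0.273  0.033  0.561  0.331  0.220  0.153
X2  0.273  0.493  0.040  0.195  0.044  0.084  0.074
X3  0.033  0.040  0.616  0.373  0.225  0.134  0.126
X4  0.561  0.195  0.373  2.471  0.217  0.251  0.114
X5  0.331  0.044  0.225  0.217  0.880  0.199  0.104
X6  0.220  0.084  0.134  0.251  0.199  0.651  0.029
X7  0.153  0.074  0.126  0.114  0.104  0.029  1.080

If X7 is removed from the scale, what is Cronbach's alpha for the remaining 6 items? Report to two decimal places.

Remaining items: X1, X2, X3, X4, X5, X6 (k = 6).
ΣVar(i) = 1.555 + 0.493 + 0.616 + 2.471 + 0.880 + 0.651 = 6.666
σ²_total = 6.666 + 2 × 3.180 = 13.026
α (item deleted) = (6/5)·(1 − 6.666/13.026) = 0.59

α = 0.59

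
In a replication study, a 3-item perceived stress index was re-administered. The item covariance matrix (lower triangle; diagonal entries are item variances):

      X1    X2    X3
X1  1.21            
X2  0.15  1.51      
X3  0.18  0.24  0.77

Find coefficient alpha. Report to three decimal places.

α = 0.369

ΣVar(i) = 1.21 + 1.51 + 0.77 = 3.49
Sum of the distinct covariances = 0.57
Var(T) = 3.49 + 2 × 0.57 = 4.63
α = (k/(k−1))·(1 − ΣVar(i)/Var(T)) = (3/2)·(1 − 3.49/4.63) = 0.369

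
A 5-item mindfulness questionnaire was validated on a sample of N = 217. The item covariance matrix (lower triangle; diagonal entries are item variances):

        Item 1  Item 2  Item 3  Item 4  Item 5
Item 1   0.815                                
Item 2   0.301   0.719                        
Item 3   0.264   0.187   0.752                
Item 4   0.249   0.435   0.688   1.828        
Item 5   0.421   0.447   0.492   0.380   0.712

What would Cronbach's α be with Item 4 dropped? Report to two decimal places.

Cronbach's α = 0.78

Remaining items: Item 1, Item 2, Item 3, Item 5 (k = 4).
Σσᵢ² = 0.815 + 0.719 + 0.752 + 0.712 = 2.998
Var(T) = 2.998 + 2 × 2.112 = 7.222
α (item deleted) = (4/3)·(1 − 2.998/7.222) = 0.78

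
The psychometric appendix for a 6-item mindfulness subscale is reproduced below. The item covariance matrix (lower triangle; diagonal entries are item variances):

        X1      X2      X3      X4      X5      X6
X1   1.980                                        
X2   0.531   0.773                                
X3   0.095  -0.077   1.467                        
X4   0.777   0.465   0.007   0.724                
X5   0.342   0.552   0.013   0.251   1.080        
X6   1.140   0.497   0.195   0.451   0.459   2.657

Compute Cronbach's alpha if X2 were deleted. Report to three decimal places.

Remaining items: X1, X3, X4, X5, X6 (k = 5).
Σσᵢ² = 1.980 + 1.467 + 0.724 + 1.080 + 2.657 = 7.908
Var(T) = 7.908 + 2 × 3.730 = 15.368
α (item deleted) = (5/4)·(1 − 7.908/15.368) = 0.607

α = 0.607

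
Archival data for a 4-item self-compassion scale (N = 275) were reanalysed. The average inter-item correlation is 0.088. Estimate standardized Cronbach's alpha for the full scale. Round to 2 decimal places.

Standardized α = k·r̄ / (1 + (k−1)·r̄) = 4 × 0.088 / (1 + 3 × 0.088)
  = 0.3520 / 1.2640 = 0.28

α = 0.28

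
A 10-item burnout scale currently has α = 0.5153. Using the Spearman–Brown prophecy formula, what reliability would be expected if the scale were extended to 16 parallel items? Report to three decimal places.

Length factor m = 16/10 = 1.6000
α' = m·α / (1 + (m−1)·α)
   = 16/10 × 0.5153 / (1 + (16/10 − 1) × 0.5153)
   = 0.8245 / 1.3092 = 0.630

predicted reliability = 0.630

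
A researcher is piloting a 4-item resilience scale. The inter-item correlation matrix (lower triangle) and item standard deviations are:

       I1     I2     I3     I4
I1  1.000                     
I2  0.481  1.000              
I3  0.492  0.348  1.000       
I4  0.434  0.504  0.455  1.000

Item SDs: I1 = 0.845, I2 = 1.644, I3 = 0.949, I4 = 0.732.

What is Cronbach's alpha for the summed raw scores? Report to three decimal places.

Σσ²ᵢ = 0.845² + 1.644² + 0.949² + 0.732² = 4.8532
Covariances σ_ij = r_ij · s_i · s_j:
  σ(I1,I2) = 0.481 × 0.845 × 1.644 = 0.6682
  σ(I1,I3) = 0.492 × 0.845 × 0.949 = 0.3945
  σ(I1,I4) = 0.434 × 0.845 × 0.732 = 0.2684
  σ(I2,I3) = 0.348 × 1.644 × 0.949 = 0.5429
  σ(I2,I4) = 0.504 × 1.644 × 0.732 = 0.6065
  σ(I3,I4) = 0.455 × 0.949 × 0.732 = 0.3161
σ²_T = Σσ²ᵢ + 2·Σσ_ij = 4.8532 + 2 × 2.7966 = 10.4464
α = (4/3)·(1 − 4.8532/10.4464) = 0.714

Cronbach's alpha = 0.714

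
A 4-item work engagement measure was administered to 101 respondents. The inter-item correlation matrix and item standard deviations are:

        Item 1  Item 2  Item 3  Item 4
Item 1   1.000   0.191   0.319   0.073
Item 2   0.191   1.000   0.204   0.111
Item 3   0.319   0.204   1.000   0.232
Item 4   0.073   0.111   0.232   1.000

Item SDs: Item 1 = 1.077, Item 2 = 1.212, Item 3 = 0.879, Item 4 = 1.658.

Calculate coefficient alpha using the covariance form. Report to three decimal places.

Σσ²ᵢ = 1.077² + 1.212² + 0.879² + 1.658² = 6.1505
Covariances σ_ij = r_ij · s_i · s_j:
  σ(Item 1,Item 2) = 0.191 × 1.077 × 1.212 = 0.2493
  σ(Item 1,Item 3) = 0.319 × 1.077 × 0.879 = 0.3020
  σ(Item 1,Item 4) = 0.073 × 1.077 × 1.658 = 0.1304
  σ(Item 2,Item 3) = 0.204 × 1.212 × 0.879 = 0.2173
  σ(Item 2,Item 4) = 0.111 × 1.212 × 1.658 = 0.2231
  σ(Item 3,Item 4) = 0.232 × 0.879 × 1.658 = 0.3381
σ²_T = Σσ²ᵢ + 2·Σσ_ij = 6.1505 + 2 × 1.4602 = 9.0709
α = (4/3)·(1 − 6.1505/9.0709) = 0.429

coefficient alpha = 0.429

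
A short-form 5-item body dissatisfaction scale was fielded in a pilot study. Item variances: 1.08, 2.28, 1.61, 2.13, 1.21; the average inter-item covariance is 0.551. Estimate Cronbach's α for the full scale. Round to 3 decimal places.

Cronbach's α = 0.713

Σσᵢ² = 1.08 + 2.28 + 1.61 + 2.13 + 1.21 = 8.31
Sum of the 10 distinct covariances = 10 × 0.551 = 5.510
σ²_T = Σσᵢ² + 2·Σcov = 8.31 + 2 × 5.510 = 19.330
α = (5/4)·(1 − 8.31/19.330) = 0.713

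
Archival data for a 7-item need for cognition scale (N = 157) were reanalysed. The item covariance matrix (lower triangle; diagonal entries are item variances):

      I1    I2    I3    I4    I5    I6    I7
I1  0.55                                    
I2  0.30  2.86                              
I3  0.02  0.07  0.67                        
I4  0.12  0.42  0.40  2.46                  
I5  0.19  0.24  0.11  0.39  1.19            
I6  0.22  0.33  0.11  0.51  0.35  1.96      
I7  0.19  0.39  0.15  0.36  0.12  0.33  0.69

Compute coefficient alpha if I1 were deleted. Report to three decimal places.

Remaining items: I2, I3, I4, I5, I6, I7 (k = 6).
Σσᵢ² = 2.86 + 0.67 + 2.46 + 1.19 + 1.96 + 0.69 = 9.83
σ²_total = 9.83 + 2 × 4.28 = 18.39
α (item deleted) = (6/5)·(1 − 9.83/18.39) = 0.559

α = 0.559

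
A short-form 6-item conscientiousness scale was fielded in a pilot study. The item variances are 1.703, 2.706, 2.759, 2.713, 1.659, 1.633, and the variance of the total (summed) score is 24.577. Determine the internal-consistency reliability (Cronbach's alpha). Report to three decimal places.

Cronbach's alpha = 0.557

Σσᵢ² = 1.703 + 2.706 + 2.759 + 2.713 + 1.659 + 1.633 = 13.173
α = (k/(k−1))·(1 − Σσᵢ²/total variance) = (6/5)·(1 − 13.173/24.577) = 0.557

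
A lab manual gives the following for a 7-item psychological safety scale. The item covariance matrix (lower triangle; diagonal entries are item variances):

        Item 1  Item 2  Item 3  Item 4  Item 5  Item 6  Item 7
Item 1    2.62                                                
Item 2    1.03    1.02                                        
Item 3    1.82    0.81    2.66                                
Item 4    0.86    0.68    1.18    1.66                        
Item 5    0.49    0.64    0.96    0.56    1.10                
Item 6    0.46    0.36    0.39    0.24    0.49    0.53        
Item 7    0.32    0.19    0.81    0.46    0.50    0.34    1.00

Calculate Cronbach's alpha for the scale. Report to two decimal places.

α = 0.84

ΣVar(i) = 2.62 + 1.02 + 2.66 + 1.66 + 1.10 + 0.53 + 1.00 = 10.59
Sum of off-diagonal covariances = 13.59
total variance = 10.59 + 2 × 13.59 = 37.77
α = (k/(k−1))·(1 − ΣVar(i)/total variance) = (7/6)·(1 − 10.59/37.77) = 0.84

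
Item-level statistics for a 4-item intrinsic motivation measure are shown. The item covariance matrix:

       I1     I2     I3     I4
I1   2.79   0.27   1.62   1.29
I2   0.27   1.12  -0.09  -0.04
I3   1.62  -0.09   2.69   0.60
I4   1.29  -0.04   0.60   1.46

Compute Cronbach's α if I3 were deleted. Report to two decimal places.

Remaining items: I1, I2, I4 (k = 3).
ΣVar(i) = 2.79 + 1.12 + 1.46 = 5.37
Var(T) = 5.37 + 2 × 1.52 = 8.41
α (item deleted) = (3/2)·(1 − 5.37/8.41) = 0.54

α = 0.54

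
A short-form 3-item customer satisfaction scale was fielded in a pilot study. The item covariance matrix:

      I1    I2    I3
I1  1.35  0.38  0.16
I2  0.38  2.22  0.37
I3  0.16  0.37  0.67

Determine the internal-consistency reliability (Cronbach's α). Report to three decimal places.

Cronbach's α = 0.450

Σσᵢ² = 1.35 + 2.22 + 0.67 = 4.24
Σ_{i<j} σ_ij = 0.91
Var(T) = 4.24 + 2 × 0.91 = 6.06
α = (k/(k−1))·(1 − Σσᵢ²/Var(T)) = (3/2)·(1 − 4.24/6.06) = 0.450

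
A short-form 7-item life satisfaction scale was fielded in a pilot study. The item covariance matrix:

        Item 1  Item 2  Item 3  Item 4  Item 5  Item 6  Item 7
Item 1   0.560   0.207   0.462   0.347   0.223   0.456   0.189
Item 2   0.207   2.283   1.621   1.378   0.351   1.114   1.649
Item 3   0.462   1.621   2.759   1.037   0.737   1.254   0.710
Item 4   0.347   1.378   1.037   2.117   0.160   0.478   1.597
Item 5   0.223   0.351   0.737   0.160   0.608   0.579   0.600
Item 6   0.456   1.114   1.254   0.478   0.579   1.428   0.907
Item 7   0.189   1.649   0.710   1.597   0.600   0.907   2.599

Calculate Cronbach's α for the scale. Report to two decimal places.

ΣVar(i) = 0.560 + 2.283 + 2.759 + 2.117 + 0.608 + 1.428 + 2.599 = 12.354
Sum of the distinct covariances = 16.056
total variance = 12.354 + 2 × 16.056 = 44.466
α = (k/(k−1))·(1 − ΣVar(i)/total variance) = (7/6)·(1 − 12.354/44.466) = 0.84

α = 0.84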